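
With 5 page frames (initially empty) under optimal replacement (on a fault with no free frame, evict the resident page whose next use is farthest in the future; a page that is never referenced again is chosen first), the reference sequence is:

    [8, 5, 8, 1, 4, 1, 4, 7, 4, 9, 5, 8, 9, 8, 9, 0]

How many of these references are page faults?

7

8 → miss, frames {8}
5 → miss, frames {8,5}
8 → hit
1 → miss, frames {8,5,1}
4 → miss, frames {8,5,1,4}
1 → hit
4 → hit
7 → miss, frames {8,5,1,4,7}
4 → hit
9 → miss, evict 7, frames {8,5,1,4,9}
5 → hit
8 → hit
9 → hit
8 → hit
9 → hit
0 → miss, evict 9, frames {8,5,1,4,0}
Page faults: 7.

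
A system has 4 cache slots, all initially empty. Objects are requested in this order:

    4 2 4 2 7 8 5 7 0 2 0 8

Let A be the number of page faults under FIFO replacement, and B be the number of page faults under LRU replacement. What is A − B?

Under FIFO: F F . . F F F . F F . . → 7 faults.
Under LRU: F F . . F F F . F F . F → 8 faults.
A − B = 7 − 8 = -1.

-1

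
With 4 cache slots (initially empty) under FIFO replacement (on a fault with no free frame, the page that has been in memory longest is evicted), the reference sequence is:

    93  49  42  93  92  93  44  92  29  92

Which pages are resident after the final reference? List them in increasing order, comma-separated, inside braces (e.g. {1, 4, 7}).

{29, 42, 44, 92}

93 → miss, frames (93)
49 → miss, frames (93 49)
42 → miss, frames (93 49 42)
93 → hit
92 → miss, frames (93 49 42 92)
93 → hit
44 → miss, evict 93, frames (49 42 92 44)
92 → hit
29 → miss, evict 49, frames (42 92 44 29)
92 → hit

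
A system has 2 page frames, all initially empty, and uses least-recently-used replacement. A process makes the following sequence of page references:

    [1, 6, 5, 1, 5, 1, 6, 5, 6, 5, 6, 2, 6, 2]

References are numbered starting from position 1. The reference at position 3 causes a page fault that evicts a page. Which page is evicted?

pos 1: 1: fault, frames {1}
pos 2: 6: fault, frames {1,6}
pos 3: 5: fault, evict 1, frames {6,5}
At position 3, page 1 is evicted.

1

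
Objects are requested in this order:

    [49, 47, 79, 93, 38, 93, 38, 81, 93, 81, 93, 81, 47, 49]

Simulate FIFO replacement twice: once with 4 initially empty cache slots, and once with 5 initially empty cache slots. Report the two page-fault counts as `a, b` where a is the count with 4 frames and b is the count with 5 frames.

8, 7

4 frames: F F F F F . . F . . . . F F → 8 faults.
5 frames: F F F F F . . F . . . . . F → 7 faults.
7 < 8: adding a frame reduced faults, as is typical.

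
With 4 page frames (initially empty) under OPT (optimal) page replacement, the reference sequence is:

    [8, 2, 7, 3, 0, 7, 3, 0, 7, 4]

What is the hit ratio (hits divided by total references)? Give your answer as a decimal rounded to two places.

0.40

8: miss, frames (8)
2: miss, frames (8 2)
7: miss, frames (8 2 7)
3: miss, frames (8 2 7 3)
0: miss, evict 2, frames (8 7 3 0)
7: hit
3: hit
0: hit
7: hit
4: miss, evict 0, frames (8 7 3 4)
Hits: 4 of 10 references → 4/10 = 0.4000.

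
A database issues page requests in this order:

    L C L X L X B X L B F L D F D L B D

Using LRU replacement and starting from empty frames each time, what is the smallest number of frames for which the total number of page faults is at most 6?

f=1: 18 faults
f=2: 13 faults
f=3: 7 faults
f=4: 6 faults
f=5: 6 faults
f=6: 6 faults
Smallest f with faults ≤ 6 is 4.

4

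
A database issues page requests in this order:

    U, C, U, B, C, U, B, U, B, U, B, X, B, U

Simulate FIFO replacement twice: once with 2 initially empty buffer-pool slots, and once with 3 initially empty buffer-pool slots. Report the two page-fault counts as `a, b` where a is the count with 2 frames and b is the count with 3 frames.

2 frames: F F . F . F . . . . . F F F → 7 faults.
3 frames: F F . F . . . . . . . F . F → 5 faults.
5 < 7: adding a frame reduced faults, as is typical.

7, 5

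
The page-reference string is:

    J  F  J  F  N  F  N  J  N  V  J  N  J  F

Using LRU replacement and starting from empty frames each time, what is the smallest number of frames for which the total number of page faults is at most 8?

2

f=1: 14 faults
f=2: 8 faults
f=3: 5 faults
f=4: 4 faults
Smallest f with faults ≤ 8 is 2.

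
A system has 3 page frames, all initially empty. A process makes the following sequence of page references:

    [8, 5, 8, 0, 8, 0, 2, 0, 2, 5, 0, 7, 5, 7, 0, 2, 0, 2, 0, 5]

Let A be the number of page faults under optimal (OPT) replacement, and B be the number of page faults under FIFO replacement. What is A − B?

-2

Under OPT: F F . F . . F . . . . F . . . F . . . . → 6 faults.
Under FIFO: F F . F . . F . . . . F F . F F . . . . → 8 faults.
A − B = 6 − 8 = -2.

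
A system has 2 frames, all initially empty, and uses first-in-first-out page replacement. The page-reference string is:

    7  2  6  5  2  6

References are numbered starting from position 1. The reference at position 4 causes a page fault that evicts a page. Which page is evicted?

2

pos 1: 7: miss, frames [7]
pos 2: 2: miss, frames [7, 2]
pos 3: 6: miss, evict 7, frames [2, 6]
pos 4: 5: miss, evict 2, frames [6, 5]
At position 4, page 2 is evicted.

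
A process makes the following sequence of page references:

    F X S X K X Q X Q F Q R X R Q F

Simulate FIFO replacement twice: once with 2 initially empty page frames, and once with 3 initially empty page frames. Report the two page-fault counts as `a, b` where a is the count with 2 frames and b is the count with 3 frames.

11, 9

2 frames: F F F . F F F . . F . F F . F F → 11 faults.
3 frames: F F F . F . F F . F . F . . F . → 9 faults.
9 < 11: adding a frame reduced faults, as is typical.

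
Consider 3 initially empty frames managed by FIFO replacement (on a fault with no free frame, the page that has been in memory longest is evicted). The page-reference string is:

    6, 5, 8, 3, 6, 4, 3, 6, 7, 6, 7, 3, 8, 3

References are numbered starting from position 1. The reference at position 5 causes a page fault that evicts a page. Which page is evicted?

pos 1: 6 -> miss, frames (6)
pos 2: 5 -> miss, frames (6 5)
pos 3: 8 -> miss, frames (6 5 8)
pos 4: 3 -> miss, evict 6, frames (5 8 3)
pos 5: 6 -> miss, evict 5, frames (8 3 6)
At position 5, page 5 is evicted.

5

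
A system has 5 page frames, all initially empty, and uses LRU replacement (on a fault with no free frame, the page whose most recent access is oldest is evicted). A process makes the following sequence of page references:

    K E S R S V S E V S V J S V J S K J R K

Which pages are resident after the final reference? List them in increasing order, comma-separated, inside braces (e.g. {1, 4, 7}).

{J, K, R, S, V}

K: fault, frames [K]
E: fault, frames [K, E]
S: fault, frames [K, E, S]
R: fault, frames [K, E, S, R]
S: hit
V: fault, frames [K, E, R, S, V]
S: hit
E: hit
V: hit
S: hit
V: hit
J: fault, evict K, frames [R, E, S, V, J]
S: hit
V: hit
J: hit
S: hit
K: fault, evict R, frames [E, V, J, S, K]
J: hit
R: fault, evict E, frames [V, S, K, J, R]
K: hit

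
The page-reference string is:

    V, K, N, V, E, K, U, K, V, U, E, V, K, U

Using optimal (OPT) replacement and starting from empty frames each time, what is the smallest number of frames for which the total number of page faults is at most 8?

3

f=1: 14 faults
f=2: 10 faults
f=3: 7 faults
f=4: 5 faults
f=5: 5 faults
Smallest f with faults ≤ 8 is 3.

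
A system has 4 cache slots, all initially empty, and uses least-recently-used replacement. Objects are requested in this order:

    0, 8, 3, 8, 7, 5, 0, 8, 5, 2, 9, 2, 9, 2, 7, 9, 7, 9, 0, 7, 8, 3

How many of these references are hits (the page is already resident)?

10

0 -> miss, frames (0)
8 -> miss, frames (0 8)
3 -> miss, frames (0 8 3)
8 -> hit
7 -> miss, frames (0 3 8 7)
5 -> miss, evict 0, frames (3 8 7 5)
0 -> miss, evict 3, frames (8 7 5 0)
8 -> hit
5 -> hit
2 -> miss, evict 7, frames (0 8 5 2)
9 -> miss, evict 0, frames (8 5 2 9)
2 -> hit
9 -> hit
2 -> hit
7 -> miss, evict 8, frames (5 9 2 7)
9 -> hit
7 -> hit
9 -> hit
0 -> miss, evict 5, frames (2 7 9 0)
7 -> hit
8 -> miss, evict 2, frames (9 0 7 8)
3 -> miss, evict 9, frames (0 7 8 3)
Hits: 10.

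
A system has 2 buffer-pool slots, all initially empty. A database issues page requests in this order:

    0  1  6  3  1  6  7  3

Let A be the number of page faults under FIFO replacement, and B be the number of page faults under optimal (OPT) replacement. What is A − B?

Under FIFO: F F F F F F F F → 8 faults.
Under OPT: F F F F . F F . → 6 faults.
A − B = 8 − 6 = 2.

2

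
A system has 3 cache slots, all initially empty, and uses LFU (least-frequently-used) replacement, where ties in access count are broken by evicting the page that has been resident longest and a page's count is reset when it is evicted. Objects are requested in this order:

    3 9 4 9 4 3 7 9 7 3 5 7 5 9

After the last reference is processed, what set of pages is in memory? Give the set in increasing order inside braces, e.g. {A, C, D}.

{5, 7, 9}

3 -> fault, frames {3}
9 -> fault, frames {3,9}
4 -> fault, frames {3,9,4}
9 -> hit
4 -> hit
3 -> hit
7 -> fault, evict 3, frames {9,4,7}
9 -> hit
7 -> hit
3 -> fault, evict 4, frames {9,7,3}
5 -> fault, evict 3, frames {9,7,5}
7 -> hit
5 -> hit
9 -> hit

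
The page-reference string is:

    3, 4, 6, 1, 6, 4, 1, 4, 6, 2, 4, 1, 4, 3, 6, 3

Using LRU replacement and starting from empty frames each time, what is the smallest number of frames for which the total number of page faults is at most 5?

5

f=1: 16 faults
f=2: 12 faults
f=3: 8 faults
f=4: 7 faults
f=5: 5 faults
Smallest f with faults ≤ 5 is 5.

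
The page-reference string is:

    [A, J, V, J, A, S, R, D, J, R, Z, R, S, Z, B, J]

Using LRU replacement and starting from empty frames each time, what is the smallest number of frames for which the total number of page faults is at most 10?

5

f=1: 16 faults
f=2: 14 faults
f=3: 11 faults
f=4: 11 faults
f=5: 8 faults
f=6: 8 faults
f=7: 8 faults
f=8: 8 faults
Smallest f with faults ≤ 10 is 5.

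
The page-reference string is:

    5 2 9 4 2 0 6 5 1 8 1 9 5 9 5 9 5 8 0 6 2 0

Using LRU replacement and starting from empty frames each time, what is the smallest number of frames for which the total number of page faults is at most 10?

6

f=1: 22 faults
f=2: 17 faults
f=3: 15 faults
f=4: 13 faults
f=5: 13 faults
f=6: 10 faults
f=7: 9 faults
f=8: 8 faults
Smallest f with faults ≤ 10 is 6.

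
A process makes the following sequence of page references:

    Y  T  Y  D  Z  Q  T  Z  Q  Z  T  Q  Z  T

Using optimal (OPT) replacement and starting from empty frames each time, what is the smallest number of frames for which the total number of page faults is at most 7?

f=1: 14 faults
f=2: 8 faults
f=3: 5 faults
f=4: 5 faults
f=5: 5 faults
Smallest f with faults ≤ 7 is 3.

3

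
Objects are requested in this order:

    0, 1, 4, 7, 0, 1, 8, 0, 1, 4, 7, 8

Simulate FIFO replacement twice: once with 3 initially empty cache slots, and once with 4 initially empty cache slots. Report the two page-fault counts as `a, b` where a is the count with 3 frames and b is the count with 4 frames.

9, 10

3 frames: F F F F F F F . . F F . → 9 faults.
4 frames: F F F F . . F F F F F F → 10 faults.
10 > 9: adding a frame increased faults — Belady's anomaly.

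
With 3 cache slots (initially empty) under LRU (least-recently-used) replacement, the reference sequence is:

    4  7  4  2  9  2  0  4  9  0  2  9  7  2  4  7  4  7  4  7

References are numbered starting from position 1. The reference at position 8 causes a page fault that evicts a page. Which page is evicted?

pos 1: 4 -> miss, frames [4]
pos 2: 7 -> miss, frames [4, 7]
pos 3: 4 -> hit
pos 4: 2 -> miss, frames [7, 4, 2]
pos 5: 9 -> miss, evict 7, frames [4, 2, 9]
pos 6: 2 -> hit
pos 7: 0 -> miss, evict 4, frames [9, 2, 0]
pos 8: 4 -> miss, evict 9, frames [2, 0, 4]
At position 8, page 9 is evicted.

9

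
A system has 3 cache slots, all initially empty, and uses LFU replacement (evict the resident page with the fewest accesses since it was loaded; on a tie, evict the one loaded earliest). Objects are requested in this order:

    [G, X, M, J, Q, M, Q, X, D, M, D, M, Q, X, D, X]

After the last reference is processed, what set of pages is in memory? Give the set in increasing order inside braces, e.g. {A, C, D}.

{M, Q, X}

G: miss, frames {G}
X: miss, frames {G,X}
M: miss, frames {G,X,M}
J: miss, evict G, frames {X,M,J}
Q: miss, evict X, frames {M,J,Q}
M: hit
Q: hit
X: miss, evict J, frames {M,Q,X}
D: miss, evict X, frames {M,Q,D}
M: hit
D: hit
M: hit
Q: hit
X: miss, evict D, frames {M,Q,X}
D: miss, evict X, frames {M,Q,D}
X: miss, evict D, frames {M,Q,X}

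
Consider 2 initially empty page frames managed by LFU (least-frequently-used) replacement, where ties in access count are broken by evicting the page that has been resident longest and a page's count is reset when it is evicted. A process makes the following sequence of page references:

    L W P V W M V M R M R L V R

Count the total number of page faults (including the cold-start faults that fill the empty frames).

11

L: fault, frames (L)
W: fault, frames (L W)
P: fault, evict L, frames (W P)
V: fault, evict W, frames (P V)
W: fault, evict P, frames (V W)
M: fault, evict V, frames (W M)
V: fault, evict W, frames (M V)
M: hit
R: fault, evict V, frames (M R)
M: hit
R: hit
L: fault, evict R, frames (M L)
V: fault, evict L, frames (M V)
R: fault, evict V, frames (M R)
Page faults: 11.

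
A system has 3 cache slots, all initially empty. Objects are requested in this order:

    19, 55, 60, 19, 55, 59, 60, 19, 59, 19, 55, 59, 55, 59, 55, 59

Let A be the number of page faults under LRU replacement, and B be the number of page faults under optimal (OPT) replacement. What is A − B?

Under LRU: F F F . . F F F . . F . . . . . → 7 faults.
Under OPT: F F F . . F . . . . F . . . . . → 5 faults.
A − B = 7 − 5 = 2.

2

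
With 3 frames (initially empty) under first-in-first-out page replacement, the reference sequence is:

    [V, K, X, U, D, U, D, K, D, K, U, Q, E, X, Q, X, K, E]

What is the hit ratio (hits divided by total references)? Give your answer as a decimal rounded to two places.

V -> fault, frames {V}
K -> fault, frames {V,K}
X -> fault, frames {V,K,X}
U -> fault, evict V, frames {K,X,U}
D -> fault, evict K, frames {X,U,D}
U -> hit
D -> hit
K -> fault, evict X, frames {U,D,K}
D -> hit
K -> hit
U -> hit
Q -> fault, evict U, frames {D,K,Q}
E -> fault, evict D, frames {K,Q,E}
X -> fault, evict K, frames {Q,E,X}
Q -> hit
X -> hit
K -> fault, evict Q, frames {E,X,K}
E -> hit
Hits: 8 of 18 references → 8/18 = 0.4444.

0.44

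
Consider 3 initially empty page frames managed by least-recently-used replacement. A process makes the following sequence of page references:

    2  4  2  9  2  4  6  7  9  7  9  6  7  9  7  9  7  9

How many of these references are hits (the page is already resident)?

12

2 → fault, frames [2]
4 → fault, frames [2, 4]
2 → hit
9 → fault, frames [4, 2, 9]
2 → hit
4 → hit
6 → fault, evict 9, frames [2, 4, 6]
7 → fault, evict 2, frames [4, 6, 7]
9 → fault, evict 4, frames [6, 7, 9]
7 → hit
9 → hit
6 → hit
7 → hit
9 → hit
7 → hit
9 → hit
7 → hit
9 → hit
Hits: 12.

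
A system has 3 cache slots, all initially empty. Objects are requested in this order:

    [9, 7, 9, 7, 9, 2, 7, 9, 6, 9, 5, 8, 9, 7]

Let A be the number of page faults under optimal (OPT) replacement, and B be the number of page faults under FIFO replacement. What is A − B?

Under OPT: F F . . . F . . F . F F . . → 6 faults.
Under FIFO: F F . . . F . . F F F F . F → 8 faults.
A − B = 6 − 8 = -2.

-2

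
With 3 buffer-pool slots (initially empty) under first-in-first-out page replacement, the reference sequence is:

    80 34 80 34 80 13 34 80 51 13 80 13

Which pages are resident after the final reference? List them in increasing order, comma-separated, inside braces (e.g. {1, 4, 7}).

80: fault, frames {80}
34: fault, frames {80,34}
80: hit
34: hit
80: hit
13: fault, frames {80,34,13}
34: hit
80: hit
51: fault, evict 80, frames {34,13,51}
13: hit
80: fault, evict 34, frames {13,51,80}
13: hit

{13, 51, 80}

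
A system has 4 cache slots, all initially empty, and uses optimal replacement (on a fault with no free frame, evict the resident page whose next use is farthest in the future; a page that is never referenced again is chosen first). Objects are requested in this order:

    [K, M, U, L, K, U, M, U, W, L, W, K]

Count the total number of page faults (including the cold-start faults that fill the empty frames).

K: miss, frames [K]
M: miss, frames [K, M]
U: miss, frames [K, M, U]
L: miss, frames [K, M, U, L]
K: hit
U: hit
M: hit
U: hit
W: miss, evict U, frames [K, M, L, W]
L: hit
W: hit
K: hit
Page faults: 5.

5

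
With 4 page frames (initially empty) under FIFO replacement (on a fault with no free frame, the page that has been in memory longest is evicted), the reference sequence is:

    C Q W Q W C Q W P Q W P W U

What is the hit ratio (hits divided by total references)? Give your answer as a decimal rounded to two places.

C -> fault, frames (C)
Q -> fault, frames (C Q)
W -> fault, frames (C Q W)
Q -> hit
W -> hit
C -> hit
Q -> hit
W -> hit
P -> fault, frames (C Q W P)
Q -> hit
W -> hit
P -> hit
W -> hit
U -> fault, evict C, frames (Q W P U)
Hits: 9 of 14 references → 9/14 = 0.6429.

0.64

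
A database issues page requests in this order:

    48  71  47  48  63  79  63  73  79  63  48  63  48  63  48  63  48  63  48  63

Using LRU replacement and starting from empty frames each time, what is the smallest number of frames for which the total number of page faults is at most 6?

4

f=1: 20 faults
f=2: 10 faults
f=3: 7 faults
f=4: 6 faults
f=5: 6 faults
f=6: 6 faults
Smallest f with faults ≤ 6 is 4.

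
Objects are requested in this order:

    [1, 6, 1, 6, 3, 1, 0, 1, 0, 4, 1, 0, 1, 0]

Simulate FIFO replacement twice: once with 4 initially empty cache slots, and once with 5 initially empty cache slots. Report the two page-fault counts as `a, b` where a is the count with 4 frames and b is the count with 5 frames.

6, 5

4 frames: F F . . F . F . . F F . . . → 6 faults.
5 frames: F F . . F . F . . F . . . . → 5 faults.
5 < 6: adding a frame reduced faults, as is typical.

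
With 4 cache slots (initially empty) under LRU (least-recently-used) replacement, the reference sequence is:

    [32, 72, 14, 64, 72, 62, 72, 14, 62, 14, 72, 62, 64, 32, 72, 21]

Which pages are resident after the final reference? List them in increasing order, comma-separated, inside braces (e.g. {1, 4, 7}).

{21, 32, 64, 72}

32: miss, frames {32}
72: miss, frames {32,72}
14: miss, frames {32,72,14}
64: miss, frames {32,72,14,64}
72: hit
62: miss, evict 32, frames {14,64,72,62}
72: hit
14: hit
62: hit
14: hit
72: hit
62: hit
64: hit
32: miss, evict 14, frames {72,62,64,32}
72: hit
21: miss, evict 62, frames {64,32,72,21}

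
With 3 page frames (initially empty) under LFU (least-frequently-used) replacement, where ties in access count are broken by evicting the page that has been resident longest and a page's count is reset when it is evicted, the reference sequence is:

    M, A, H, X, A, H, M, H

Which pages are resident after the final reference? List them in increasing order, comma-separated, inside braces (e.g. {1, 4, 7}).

M: fault, frames {M}
A: fault, frames {M,A}
H: fault, frames {M,A,H}
X: fault, evict M, frames {A,H,X}
A: hit
H: hit
M: fault, evict X, frames {A,H,M}
H: hit

{A, H, M}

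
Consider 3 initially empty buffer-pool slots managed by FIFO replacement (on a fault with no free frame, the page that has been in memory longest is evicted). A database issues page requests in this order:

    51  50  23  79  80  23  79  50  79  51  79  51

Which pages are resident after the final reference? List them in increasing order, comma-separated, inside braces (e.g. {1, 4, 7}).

{50, 51, 79}

51 -> fault, frames [51]
50 -> fault, frames [51, 50]
23 -> fault, frames [51, 50, 23]
79 -> fault, evict 51, frames [50, 23, 79]
80 -> fault, evict 50, frames [23, 79, 80]
23 -> hit
79 -> hit
50 -> fault, evict 23, frames [79, 80, 50]
79 -> hit
51 -> fault, evict 79, frames [80, 50, 51]
79 -> fault, evict 80, frames [50, 51, 79]
51 -> hit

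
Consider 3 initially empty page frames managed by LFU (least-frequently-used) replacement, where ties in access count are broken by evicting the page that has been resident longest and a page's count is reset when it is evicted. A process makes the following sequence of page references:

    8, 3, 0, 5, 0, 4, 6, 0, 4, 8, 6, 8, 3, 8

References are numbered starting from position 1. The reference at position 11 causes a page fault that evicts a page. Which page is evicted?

pos 1: 8 -> miss, frames (8)
pos 2: 3 -> miss, frames (8 3)
pos 3: 0 -> miss, frames (8 3 0)
pos 4: 5 -> miss, evict 8, frames (3 0 5)
pos 5: 0 -> hit
pos 6: 4 -> miss, evict 3, frames (0 5 4)
pos 7: 6 -> miss, evict 5, frames (0 4 6)
pos 8: 0 -> hit
pos 9: 4 -> hit
pos 10: 8 -> miss, evict 6, frames (0 4 8)
pos 11: 6 -> miss, evict 8, frames (0 4 6)
At position 11, page 8 is evicted.

8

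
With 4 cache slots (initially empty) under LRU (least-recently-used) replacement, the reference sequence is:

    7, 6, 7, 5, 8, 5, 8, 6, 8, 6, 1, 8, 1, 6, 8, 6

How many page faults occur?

5

7: fault, frames {7}
6: fault, frames {7,6}
7: hit
5: fault, frames {6,7,5}
8: fault, frames {6,7,5,8}
5: hit
8: hit
6: hit
8: hit
6: hit
1: fault, evict 7, frames {5,8,6,1}
8: hit
1: hit
6: hit
8: hit
6: hit
Page faults: 5.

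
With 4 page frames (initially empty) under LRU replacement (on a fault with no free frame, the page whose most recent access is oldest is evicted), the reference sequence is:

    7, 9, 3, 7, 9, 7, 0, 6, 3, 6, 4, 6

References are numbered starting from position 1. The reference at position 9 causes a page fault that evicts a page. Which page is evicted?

9

pos 1: 7 → fault, frames (7)
pos 2: 9 → fault, frames (7 9)
pos 3: 3 → fault, frames (7 9 3)
pos 4: 7 → hit
pos 5: 9 → hit
pos 6: 7 → hit
pos 7: 0 → fault, frames (3 9 7 0)
pos 8: 6 → fault, evict 3, frames (9 7 0 6)
pos 9: 3 → fault, evict 9, frames (7 0 6 3)
At position 9, page 9 is evicted.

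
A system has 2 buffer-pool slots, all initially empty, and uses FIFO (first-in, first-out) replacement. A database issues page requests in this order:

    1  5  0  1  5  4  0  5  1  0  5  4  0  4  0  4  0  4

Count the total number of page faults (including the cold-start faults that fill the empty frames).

13

1 → fault, frames [1]
5 → fault, frames [1, 5]
0 → fault, evict 1, frames [5, 0]
1 → fault, evict 5, frames [0, 1]
5 → fault, evict 0, frames [1, 5]
4 → fault, evict 1, frames [5, 4]
0 → fault, evict 5, frames [4, 0]
5 → fault, evict 4, frames [0, 5]
1 → fault, evict 0, frames [5, 1]
0 → fault, evict 5, frames [1, 0]
5 → fault, evict 1, frames [0, 5]
4 → fault, evict 0, frames [5, 4]
0 → fault, evict 5, frames [4, 0]
4 → hit
0 → hit
4 → hit
0 → hit
4 → hit
Page faults: 13.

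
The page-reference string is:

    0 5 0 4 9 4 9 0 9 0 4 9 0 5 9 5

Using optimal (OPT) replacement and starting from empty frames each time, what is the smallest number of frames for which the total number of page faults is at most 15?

2

f=1: 16 faults
f=2: 8 faults
f=3: 5 faults
f=4: 4 faults
Smallest f with faults ≤ 15 is 2.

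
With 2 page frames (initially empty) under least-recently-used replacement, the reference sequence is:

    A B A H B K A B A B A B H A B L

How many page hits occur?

A -> fault, frames (A)
B -> fault, frames (A B)
A -> hit
H -> fault, evict B, frames (A H)
B -> fault, evict A, frames (H B)
K -> fault, evict H, frames (B K)
A -> fault, evict B, frames (K A)
B -> fault, evict K, frames (A B)
A -> hit
B -> hit
A -> hit
B -> hit
H -> fault, evict A, frames (B H)
A -> fault, evict B, frames (H A)
B -> fault, evict H, frames (A B)
L -> fault, evict A, frames (B L)
Hits: 5.

5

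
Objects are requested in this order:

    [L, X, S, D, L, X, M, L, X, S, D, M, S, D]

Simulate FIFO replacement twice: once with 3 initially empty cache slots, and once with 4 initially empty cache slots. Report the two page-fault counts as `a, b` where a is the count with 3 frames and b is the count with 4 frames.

9, 10

3 frames: F F F F F F F . . F F . . . → 9 faults.
4 frames: F F F F . . F F F F F F . . → 10 faults.
10 > 9: adding a frame increased faults — Belady's anomaly.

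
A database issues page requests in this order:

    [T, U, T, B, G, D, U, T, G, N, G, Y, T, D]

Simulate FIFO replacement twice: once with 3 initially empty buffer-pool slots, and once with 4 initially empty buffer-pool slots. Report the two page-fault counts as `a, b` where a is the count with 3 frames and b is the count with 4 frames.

3 frames: F F . F F F F F F F . F F F → 12 faults.
4 frames: F F . F F F . F . F . F . . → 8 faults.
8 < 12: adding a frame reduced faults, as is typical.

12, 8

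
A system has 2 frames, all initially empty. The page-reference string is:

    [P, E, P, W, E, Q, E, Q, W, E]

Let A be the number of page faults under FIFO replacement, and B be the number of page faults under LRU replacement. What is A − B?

-1

Under FIFO: F F . F . F F . F . → 6 faults.
Under LRU: F F . F F F . . F F → 7 faults.
A − B = 6 − 7 = -1.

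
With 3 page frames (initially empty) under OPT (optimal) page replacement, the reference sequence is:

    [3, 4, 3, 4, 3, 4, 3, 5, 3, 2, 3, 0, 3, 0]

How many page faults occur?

5

3: fault, frames {3}
4: fault, frames {3,4}
3: hit
4: hit
3: hit
4: hit
3: hit
5: fault, frames {3,4,5}
3: hit
2: fault, evict 5, frames {3,4,2}
3: hit
0: fault, evict 2, frames {3,4,0}
3: hit
0: hit
Page faults: 5.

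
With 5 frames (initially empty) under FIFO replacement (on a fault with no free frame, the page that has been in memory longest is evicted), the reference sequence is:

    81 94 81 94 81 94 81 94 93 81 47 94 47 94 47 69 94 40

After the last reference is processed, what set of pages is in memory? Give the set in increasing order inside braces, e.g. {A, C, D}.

{40, 47, 69, 93, 94}

81 → miss, frames [81]
94 → miss, frames [81, 94]
81 → hit
94 → hit
81 → hit
94 → hit
81 → hit
94 → hit
93 → miss, frames [81, 94, 93]
81 → hit
47 → miss, frames [81, 94, 93, 47]
94 → hit
47 → hit
94 → hit
47 → hit
69 → miss, frames [81, 94, 93, 47, 69]
94 → hit
40 → miss, evict 81, frames [94, 93, 47, 69, 40]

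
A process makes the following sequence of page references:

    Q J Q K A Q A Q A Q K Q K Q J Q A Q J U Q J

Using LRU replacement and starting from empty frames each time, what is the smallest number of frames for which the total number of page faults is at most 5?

4

f=1: 22 faults
f=2: 12 faults
f=3: 7 faults
f=4: 5 faults
f=5: 5 faults
Smallest f with faults ≤ 5 is 4.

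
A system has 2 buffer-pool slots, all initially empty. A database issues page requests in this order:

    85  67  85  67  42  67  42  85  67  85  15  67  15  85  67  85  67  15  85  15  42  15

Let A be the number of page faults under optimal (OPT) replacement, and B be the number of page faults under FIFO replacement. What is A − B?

-4

Under OPT: F F . . F . . F . . F . . F . . . F . . F . → 8 faults.
Under FIFO: F F . . F . . F F . F . . F F . . F F . F F → 12 faults.
A − B = 8 − 12 = -4.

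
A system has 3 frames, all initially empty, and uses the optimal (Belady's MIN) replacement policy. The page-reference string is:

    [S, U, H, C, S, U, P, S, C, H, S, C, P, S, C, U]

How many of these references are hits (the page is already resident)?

8

S → miss, frames {S}
U → miss, frames {S,U}
H → miss, frames {S,U,H}
C → miss, evict H, frames {S,U,C}
S → hit
U → hit
P → miss, evict U, frames {S,C,P}
S → hit
C → hit
H → miss, evict P, frames {S,C,H}
S → hit
C → hit
P → miss, evict H, frames {S,C,P}
S → hit
C → hit
U → miss, evict P, frames {S,C,U}
Hits: 8.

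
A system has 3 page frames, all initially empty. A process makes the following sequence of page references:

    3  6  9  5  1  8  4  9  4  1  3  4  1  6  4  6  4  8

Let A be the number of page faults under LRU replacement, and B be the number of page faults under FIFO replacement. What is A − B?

-1

Under LRU: F F F F F F F F . F F . . F . . . F → 12 faults.
Under FIFO: F F F F F F F F . F F F . F . . . F → 13 faults.
A − B = 12 − 13 = -1.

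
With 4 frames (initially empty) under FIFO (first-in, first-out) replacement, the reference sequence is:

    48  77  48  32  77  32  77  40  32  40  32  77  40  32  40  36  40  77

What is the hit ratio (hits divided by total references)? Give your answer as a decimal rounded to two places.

0.72

48 → fault, frames {48}
77 → fault, frames {48,77}
48 → hit
32 → fault, frames {48,77,32}
77 → hit
32 → hit
77 → hit
40 → fault, frames {48,77,32,40}
32 → hit
40 → hit
32 → hit
77 → hit
40 → hit
32 → hit
40 → hit
36 → fault, evict 48, frames {77,32,40,36}
40 → hit
77 → hit
Hits: 13 of 18 references → 13/18 = 0.7222.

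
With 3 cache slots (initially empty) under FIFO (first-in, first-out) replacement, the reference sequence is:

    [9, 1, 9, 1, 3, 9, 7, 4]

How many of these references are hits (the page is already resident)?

3

9 -> fault, frames [9]
1 -> fault, frames [9, 1]
9 -> hit
1 -> hit
3 -> fault, frames [9, 1, 3]
9 -> hit
7 -> fault, evict 9, frames [1, 3, 7]
4 -> fault, evict 1, frames [3, 7, 4]
Hits: 3.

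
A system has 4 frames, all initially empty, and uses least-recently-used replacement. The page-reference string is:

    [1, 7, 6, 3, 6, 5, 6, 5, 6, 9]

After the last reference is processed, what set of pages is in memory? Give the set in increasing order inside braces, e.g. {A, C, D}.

1 -> miss, frames {1}
7 -> miss, frames {1,7}
6 -> miss, frames {1,7,6}
3 -> miss, frames {1,7,6,3}
6 -> hit
5 -> miss, evict 1, frames {7,3,6,5}
6 -> hit
5 -> hit
6 -> hit
9 -> miss, evict 7, frames {3,5,6,9}

{3, 5, 6, 9}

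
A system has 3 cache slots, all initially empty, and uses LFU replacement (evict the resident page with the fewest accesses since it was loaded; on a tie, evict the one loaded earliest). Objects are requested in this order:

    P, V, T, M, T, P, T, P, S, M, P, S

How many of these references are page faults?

8

P: miss, frames [P]
V: miss, frames [P, V]
T: miss, frames [P, V, T]
M: miss, evict P, frames [V, T, M]
T: hit
P: miss, evict V, frames [T, M, P]
T: hit
P: hit
S: miss, evict M, frames [T, P, S]
M: miss, evict S, frames [T, P, M]
P: hit
S: miss, evict M, frames [T, P, S]
Page faults: 8.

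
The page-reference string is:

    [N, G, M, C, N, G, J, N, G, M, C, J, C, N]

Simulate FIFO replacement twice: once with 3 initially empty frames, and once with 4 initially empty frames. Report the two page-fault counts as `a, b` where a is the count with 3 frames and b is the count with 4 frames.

10, 11

3 frames: F F F F F F F . . F F . . F → 10 faults.
4 frames: F F F F . . F F F F F F . F → 11 faults.
11 > 10: adding a frame increased faults — Belady's anomaly.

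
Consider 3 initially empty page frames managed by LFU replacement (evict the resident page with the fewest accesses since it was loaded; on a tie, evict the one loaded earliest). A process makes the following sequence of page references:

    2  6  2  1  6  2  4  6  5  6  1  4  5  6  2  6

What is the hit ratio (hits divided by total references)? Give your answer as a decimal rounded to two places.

2 -> fault, frames [2]
6 -> fault, frames [2, 6]
2 -> hit
1 -> fault, frames [2, 6, 1]
6 -> hit
2 -> hit
4 -> fault, evict 1, frames [2, 6, 4]
6 -> hit
5 -> fault, evict 4, frames [2, 6, 5]
6 -> hit
1 -> fault, evict 5, frames [2, 6, 1]
4 -> fault, evict 1, frames [2, 6, 4]
5 -> fault, evict 4, frames [2, 6, 5]
6 -> hit
2 -> hit
6 -> hit
Hits: 8 of 16 references → 8/16 = 0.5000.

0.50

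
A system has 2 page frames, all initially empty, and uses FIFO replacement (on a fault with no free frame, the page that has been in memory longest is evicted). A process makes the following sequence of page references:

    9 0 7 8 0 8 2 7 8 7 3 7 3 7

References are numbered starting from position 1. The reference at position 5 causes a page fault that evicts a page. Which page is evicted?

7

pos 1: 9 → miss, frames [9]
pos 2: 0 → miss, frames [9, 0]
pos 3: 7 → miss, evict 9, frames [0, 7]
pos 4: 8 → miss, evict 0, frames [7, 8]
pos 5: 0 → miss, evict 7, frames [8, 0]
At position 5, page 7 is evicted.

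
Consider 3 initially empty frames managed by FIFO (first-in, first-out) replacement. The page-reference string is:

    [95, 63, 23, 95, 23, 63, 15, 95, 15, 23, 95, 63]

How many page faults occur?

6

95 → miss, frames (95)
63 → miss, frames (95 63)
23 → miss, frames (95 63 23)
95 → hit
23 → hit
63 → hit
15 → miss, evict 95, frames (63 23 15)
95 → miss, evict 63, frames (23 15 95)
15 → hit
23 → hit
95 → hit
63 → miss, evict 23, frames (15 95 63)
Page faults: 6.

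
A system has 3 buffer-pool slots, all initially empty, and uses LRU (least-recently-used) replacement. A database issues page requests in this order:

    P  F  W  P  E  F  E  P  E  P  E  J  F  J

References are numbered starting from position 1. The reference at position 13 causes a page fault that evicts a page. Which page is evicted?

pos 1: P -> miss, frames {P}
pos 2: F -> miss, frames {P,F}
pos 3: W -> miss, frames {P,F,W}
pos 4: P -> hit
pos 5: E -> miss, evict F, frames {W,P,E}
pos 6: F -> miss, evict W, frames {P,E,F}
pos 7: E -> hit
pos 8: P -> hit
pos 9: E -> hit
pos 10: P -> hit
pos 11: E -> hit
pos 12: J -> miss, evict F, frames {P,E,J}
pos 13: F -> miss, evict P, frames {E,J,F}
At position 13, page P is evicted.

P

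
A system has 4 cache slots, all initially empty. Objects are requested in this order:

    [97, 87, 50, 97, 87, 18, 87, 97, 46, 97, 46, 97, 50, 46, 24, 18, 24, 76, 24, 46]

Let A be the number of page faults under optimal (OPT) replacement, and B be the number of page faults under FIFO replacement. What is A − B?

-1

Under OPT: F F F . . F . . F . . . . . F . . F . . → 7 faults.
Under FIFO: F F F . . F . . F F . . . . F . . F . . → 8 faults.
A − B = 7 − 8 = -1.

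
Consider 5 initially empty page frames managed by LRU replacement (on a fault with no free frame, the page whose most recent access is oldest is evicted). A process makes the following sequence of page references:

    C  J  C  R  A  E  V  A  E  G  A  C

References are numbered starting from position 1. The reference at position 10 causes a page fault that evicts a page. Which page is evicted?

C

pos 1: C → miss, frames [C]
pos 2: J → miss, frames [C, J]
pos 3: C → hit
pos 4: R → miss, frames [J, C, R]
pos 5: A → miss, frames [J, C, R, A]
pos 6: E → miss, frames [J, C, R, A, E]
pos 7: V → miss, evict J, frames [C, R, A, E, V]
pos 8: A → hit
pos 9: E → hit
pos 10: G → miss, evict C, frames [R, V, A, E, G]
At position 10, page C is evicted.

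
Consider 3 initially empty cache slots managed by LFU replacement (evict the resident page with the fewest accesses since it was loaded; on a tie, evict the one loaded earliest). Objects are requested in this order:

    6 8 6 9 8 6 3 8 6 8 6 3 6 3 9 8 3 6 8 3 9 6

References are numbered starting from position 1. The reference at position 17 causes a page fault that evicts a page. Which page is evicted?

9

pos 1: 6: miss, frames {6}
pos 2: 8: miss, frames {6,8}
pos 3: 6: hit
pos 4: 9: miss, frames {6,8,9}
pos 5: 8: hit
pos 6: 6: hit
pos 7: 3: miss, evict 9, frames {6,8,3}
pos 8: 8: hit
pos 9: 6: hit
pos 10: 8: hit
pos 11: 6: hit
pos 12: 3: hit
pos 13: 6: hit
pos 14: 3: hit
pos 15: 9: miss, evict 3, frames {6,8,9}
pos 16: 8: hit
pos 17: 3: miss, evict 9, frames {6,8,3}
At position 17, page 9 is evicted.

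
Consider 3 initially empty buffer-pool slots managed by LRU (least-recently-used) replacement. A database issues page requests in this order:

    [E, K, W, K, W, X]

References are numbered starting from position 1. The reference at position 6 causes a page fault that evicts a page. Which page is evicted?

E

pos 1: E → fault, frames {E}
pos 2: K → fault, frames {E,K}
pos 3: W → fault, frames {E,K,W}
pos 4: K → hit
pos 5: W → hit
pos 6: X → fault, evict E, frames {K,W,X}
At position 6, page E is evicted.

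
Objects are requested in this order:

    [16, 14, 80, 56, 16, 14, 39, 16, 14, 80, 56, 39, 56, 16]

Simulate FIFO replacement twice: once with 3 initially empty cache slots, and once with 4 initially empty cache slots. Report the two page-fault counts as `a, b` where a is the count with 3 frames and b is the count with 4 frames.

10, 11

3 frames: F F F F F F F . . F F . . F → 10 faults.
4 frames: F F F F . . F F F F F F . F → 11 faults.
11 > 10: adding a frame increased faults — Belady's anomaly.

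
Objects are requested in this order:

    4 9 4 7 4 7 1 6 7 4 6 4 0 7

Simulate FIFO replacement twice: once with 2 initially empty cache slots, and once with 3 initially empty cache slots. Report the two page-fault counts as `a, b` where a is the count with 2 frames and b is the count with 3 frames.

11, 8

2 frames: F F . F F . F F F F F . F F → 11 faults.
3 frames: F F . F . . F F . F . . F F → 8 faults.
8 < 11: adding a frame reduced faults, as is typical.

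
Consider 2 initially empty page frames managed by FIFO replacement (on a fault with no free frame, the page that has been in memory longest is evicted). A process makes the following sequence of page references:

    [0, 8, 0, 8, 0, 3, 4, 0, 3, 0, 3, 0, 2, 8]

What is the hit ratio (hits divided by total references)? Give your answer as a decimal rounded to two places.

0 -> miss, frames (0)
8 -> miss, frames (0 8)
0 -> hit
8 -> hit
0 -> hit
3 -> miss, evict 0, frames (8 3)
4 -> miss, evict 8, frames (3 4)
0 -> miss, evict 3, frames (4 0)
3 -> miss, evict 4, frames (0 3)
0 -> hit
3 -> hit
0 -> hit
2 -> miss, evict 0, frames (3 2)
8 -> miss, evict 3, frames (2 8)
Hits: 6 of 14 references → 6/14 = 0.4286.

0.43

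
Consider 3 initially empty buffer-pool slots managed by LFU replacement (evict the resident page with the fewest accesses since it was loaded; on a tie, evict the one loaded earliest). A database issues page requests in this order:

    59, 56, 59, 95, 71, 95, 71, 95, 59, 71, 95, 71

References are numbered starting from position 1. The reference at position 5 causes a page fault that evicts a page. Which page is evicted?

pos 1: 59 -> fault, frames {59}
pos 2: 56 -> fault, frames {59,56}
pos 3: 59 -> hit
pos 4: 95 -> fault, frames {59,56,95}
pos 5: 71 -> fault, evict 56, frames {59,95,71}
At position 5, page 56 is evicted.

56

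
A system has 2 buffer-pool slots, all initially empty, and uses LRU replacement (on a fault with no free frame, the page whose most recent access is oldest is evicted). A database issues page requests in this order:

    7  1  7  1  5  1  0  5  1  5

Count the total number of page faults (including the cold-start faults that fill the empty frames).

6

7 -> miss, frames (7)
1 -> miss, frames (7 1)
7 -> hit
1 -> hit
5 -> miss, evict 7, frames (1 5)
1 -> hit
0 -> miss, evict 5, frames (1 0)
5 -> miss, evict 1, frames (0 5)
1 -> miss, evict 0, frames (5 1)
5 -> hit
Page faults: 6.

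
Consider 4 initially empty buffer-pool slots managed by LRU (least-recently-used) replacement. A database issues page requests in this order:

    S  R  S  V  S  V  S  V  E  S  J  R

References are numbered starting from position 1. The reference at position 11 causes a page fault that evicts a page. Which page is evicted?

R

pos 1: S → fault, frames {S}
pos 2: R → fault, frames {S,R}
pos 3: S → hit
pos 4: V → fault, frames {R,S,V}
pos 5: S → hit
pos 6: V → hit
pos 7: S → hit
pos 8: V → hit
pos 9: E → fault, frames {R,S,V,E}
pos 10: S → hit
pos 11: J → fault, evict R, frames {V,E,S,J}
At position 11, page R is evicted.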